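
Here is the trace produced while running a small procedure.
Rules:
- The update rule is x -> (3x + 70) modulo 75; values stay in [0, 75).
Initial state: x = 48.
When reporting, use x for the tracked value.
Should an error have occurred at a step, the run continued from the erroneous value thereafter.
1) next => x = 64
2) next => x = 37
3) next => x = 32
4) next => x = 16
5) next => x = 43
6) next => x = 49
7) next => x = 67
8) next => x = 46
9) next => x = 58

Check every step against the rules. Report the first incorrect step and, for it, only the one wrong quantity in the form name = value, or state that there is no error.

step 3, x = 31

step 1: x = (3*48 + 70) mod 75 = 64 -> checks out
step 2: x = (3*64 + 70) mod 75 = 37 -> checks out
step 3: x = (3*37 + 70) mod 75 = 31 -> first mismatch against the trace
Conclusion: step 3 carries the first error; the entry should be x = 31.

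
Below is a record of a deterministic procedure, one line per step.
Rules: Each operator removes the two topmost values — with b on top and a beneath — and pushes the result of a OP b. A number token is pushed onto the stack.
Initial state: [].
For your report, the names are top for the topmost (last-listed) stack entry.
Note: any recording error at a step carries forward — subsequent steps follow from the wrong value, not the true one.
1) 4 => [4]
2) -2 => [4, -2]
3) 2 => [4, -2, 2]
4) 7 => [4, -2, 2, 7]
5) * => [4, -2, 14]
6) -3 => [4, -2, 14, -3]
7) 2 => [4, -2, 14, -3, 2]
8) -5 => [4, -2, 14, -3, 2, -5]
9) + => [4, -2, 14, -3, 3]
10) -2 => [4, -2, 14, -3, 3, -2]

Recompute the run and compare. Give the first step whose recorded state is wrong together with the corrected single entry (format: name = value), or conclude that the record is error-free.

step 9, top = -3

Step 1: push 4: top = 4 — no discrepancy.
Step 2: push -2: top = -2 — agrees with the record.
Step 3: push 2: top = 2 — agrees with the record.
Step 4: push 7: top = 7 — verified.
Step 5: 2 * 7 = 14 — exactly as logged.
Step 6: push -3: top = -3 — agrees with the record.
Step 7: push 2: top = 2 — same as recorded.
Step 8: push -5: top = -5 — matches.
Step 9: 2 + -5 = -3 — not what was recorded.
That makes step 9 the first incorrect line — top = -3 is what it should show.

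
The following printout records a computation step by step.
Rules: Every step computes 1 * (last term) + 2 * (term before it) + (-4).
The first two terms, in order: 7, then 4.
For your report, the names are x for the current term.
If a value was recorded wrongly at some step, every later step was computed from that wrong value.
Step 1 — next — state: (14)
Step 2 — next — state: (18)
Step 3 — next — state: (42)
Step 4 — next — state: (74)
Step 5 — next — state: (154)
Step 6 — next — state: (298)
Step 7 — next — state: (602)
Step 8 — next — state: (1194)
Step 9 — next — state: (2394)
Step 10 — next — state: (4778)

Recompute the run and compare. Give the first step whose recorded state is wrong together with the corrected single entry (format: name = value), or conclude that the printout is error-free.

Recomputing the run from the initial state:
step 1: x = 14
step 2: x = 18
step 3: x = 42
step 4: x = 74
step 5: x = 154
step 6: x = 298
step 7: x = 602
step 8: x = 1194
step 9: x = 2394
step 10: x = 4778
This matches the printout at every step.

no error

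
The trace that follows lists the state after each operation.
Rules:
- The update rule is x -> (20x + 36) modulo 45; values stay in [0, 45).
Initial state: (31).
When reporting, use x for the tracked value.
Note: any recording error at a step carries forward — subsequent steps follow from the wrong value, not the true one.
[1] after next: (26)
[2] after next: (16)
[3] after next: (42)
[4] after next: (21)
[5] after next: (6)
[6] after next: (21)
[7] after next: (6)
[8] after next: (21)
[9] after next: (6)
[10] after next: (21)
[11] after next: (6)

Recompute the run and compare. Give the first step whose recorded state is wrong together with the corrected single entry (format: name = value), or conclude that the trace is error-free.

1. x = (20*31 + 36) mod 45 = 26 (exactly as logged)
2. x = (20*26 + 36) mod 45 = 16 (exactly as logged)
3. x = (20*16 + 36) mod 45 = 41 (this is not what the trace shows)
The audit stops at step 3: the recorded entry is wrong and should be x = 41.

step 3, x = 41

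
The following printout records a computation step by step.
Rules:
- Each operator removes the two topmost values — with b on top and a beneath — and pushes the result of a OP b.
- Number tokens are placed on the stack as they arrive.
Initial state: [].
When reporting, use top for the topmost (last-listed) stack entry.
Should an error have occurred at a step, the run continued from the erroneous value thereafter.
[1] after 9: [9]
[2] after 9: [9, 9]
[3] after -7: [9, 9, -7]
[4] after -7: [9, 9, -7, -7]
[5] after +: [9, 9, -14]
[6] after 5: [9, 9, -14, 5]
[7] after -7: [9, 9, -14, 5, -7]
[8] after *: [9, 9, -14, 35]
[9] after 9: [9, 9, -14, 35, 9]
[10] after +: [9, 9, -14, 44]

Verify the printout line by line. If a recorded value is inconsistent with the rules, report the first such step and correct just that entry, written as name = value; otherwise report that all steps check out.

step 8, top = -35

step 1: push 9: top = 9 -> matches
step 2: push 9: top = 9 -> checks out
step 3: push -7: top = -7 -> same as recorded
step 4: push -7: top = -7 -> agrees with the printout
step 5: -7 + -7 = -14 -> same as recorded
step 6: push 5: top = 5 -> agrees with the printout
step 7: push -7: top = -7 -> checks out
step 8: 5 * -7 = -35 -> the recorded entry deviates here
That makes step 8 the first incorrect line — top = -35 is what it should show.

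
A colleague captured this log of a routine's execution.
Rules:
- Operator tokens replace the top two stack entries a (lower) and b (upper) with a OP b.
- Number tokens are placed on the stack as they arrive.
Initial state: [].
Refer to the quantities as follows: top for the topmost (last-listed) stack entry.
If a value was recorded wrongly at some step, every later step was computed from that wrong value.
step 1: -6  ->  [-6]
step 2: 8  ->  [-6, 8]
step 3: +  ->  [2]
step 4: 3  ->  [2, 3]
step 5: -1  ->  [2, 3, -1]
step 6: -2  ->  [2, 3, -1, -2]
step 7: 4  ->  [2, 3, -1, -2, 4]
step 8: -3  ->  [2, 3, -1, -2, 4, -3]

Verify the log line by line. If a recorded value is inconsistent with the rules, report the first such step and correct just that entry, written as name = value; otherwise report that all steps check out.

no error

1. push -6: top = -6 (exactly as logged)
2. push 8: top = 8 (confirmed correct)
3. -6 + 8 = 2 (exactly as logged)
4. push 3: top = 3 (same as recorded)
5. push -1: top = -1 (in agreement)
6. push -2: top = -2 (verified)
7. push 4: top = 4 (confirmed correct)
8. push -3: top = -3 (confirmed correct)
Nothing is out of place; the run is error-free.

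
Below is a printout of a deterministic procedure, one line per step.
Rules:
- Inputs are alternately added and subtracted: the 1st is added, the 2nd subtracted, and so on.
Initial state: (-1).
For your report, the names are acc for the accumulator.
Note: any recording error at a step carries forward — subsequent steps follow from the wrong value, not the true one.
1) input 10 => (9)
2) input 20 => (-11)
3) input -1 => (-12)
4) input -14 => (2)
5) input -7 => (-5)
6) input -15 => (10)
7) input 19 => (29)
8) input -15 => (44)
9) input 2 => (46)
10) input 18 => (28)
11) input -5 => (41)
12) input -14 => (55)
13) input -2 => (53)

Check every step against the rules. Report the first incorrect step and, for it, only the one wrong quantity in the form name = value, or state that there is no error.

step 1: acc = -1 + 10 = 9 -> verified
step 2: acc = 9 - 20 = -11 -> agrees with the printout
step 3: acc = -11 + -1 = -12 -> same as recorded
step 4: acc = -12 - -14 = 2 -> in agreement
step 5: acc = 2 + -7 = -5 -> consistent with the printout
step 6: acc = -5 - -15 = 10 -> agrees with the printout
step 7: acc = 10 + 19 = 29 -> consistent with the printout
step 8: acc = 29 - -15 = 44 -> checks out
step 9: acc = 44 + 2 = 46 -> checks out
step 10: acc = 46 - 18 = 28 -> confirmed correct
step 11: acc = 28 + -5 = 23 -> the printout disagrees here
The earliest wrong entry is at step 11: it should read acc = 23.

step 11, acc = 23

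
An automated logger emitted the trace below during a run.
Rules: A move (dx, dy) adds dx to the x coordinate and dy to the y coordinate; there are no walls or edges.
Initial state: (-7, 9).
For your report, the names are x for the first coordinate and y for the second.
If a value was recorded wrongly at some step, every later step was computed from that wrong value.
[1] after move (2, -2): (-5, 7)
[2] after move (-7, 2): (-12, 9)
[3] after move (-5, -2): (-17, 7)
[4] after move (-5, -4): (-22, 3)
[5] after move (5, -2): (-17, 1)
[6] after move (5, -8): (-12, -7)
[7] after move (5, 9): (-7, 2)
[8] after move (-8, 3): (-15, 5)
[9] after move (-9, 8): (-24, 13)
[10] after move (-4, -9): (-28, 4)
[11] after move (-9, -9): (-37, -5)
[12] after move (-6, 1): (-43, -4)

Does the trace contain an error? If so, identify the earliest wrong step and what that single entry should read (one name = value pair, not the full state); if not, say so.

step 1: x = -7 + (2) = -5, y = 9 + (-2) = 7 -> no discrepancy
step 2: x = -5 + (-7) = -12, y = 7 + (2) = 9 -> checks out
step 3: x = -12 + (-5) = -17, y = 9 + (-2) = 7 -> confirmed correct
step 4: x = -17 + (-5) = -22, y = 7 + (-4) = 3 -> verified
step 5: x = -22 + (5) = -17, y = 3 + (-2) = 1 -> exactly as logged
step 6: x = -17 + (5) = -12, y = 1 + (-8) = -7 -> confirmed correct
step 7: x = -12 + (5) = -7, y = -7 + (9) = 2 -> in agreement
step 8: x = -7 + (-8) = -15, y = 2 + (3) = 5 -> matches
step 9: x = -15 + (-9) = -24, y = 5 + (8) = 13 -> exactly as logged
step 10: x = -24 + (-4) = -28, y = 13 + (-9) = 4 -> no discrepancy
step 11: x = -28 + (-9) = -37, y = 4 + (-9) = -5 -> agrees with the trace
step 12: x = -37 + (-6) = -43, y = -5 + (1) = -4 -> same as recorded
Each recorded entry agrees with the recomputation.

no error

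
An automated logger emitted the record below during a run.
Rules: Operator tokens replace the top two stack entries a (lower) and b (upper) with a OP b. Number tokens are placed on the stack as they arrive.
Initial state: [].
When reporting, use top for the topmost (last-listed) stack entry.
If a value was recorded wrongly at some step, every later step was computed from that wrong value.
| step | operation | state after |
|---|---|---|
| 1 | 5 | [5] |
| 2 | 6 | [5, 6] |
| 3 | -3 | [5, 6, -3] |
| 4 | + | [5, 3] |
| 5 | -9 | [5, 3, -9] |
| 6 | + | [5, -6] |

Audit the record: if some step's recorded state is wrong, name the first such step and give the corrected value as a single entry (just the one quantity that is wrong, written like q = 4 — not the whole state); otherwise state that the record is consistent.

Recomputing the run from the initial state:
step 1: [5]
step 2: [5, 6]
step 3: [5, 6, -3]
step 4: [5, 3]
step 5: [5, 3, -9]
step 6: [5, -6]
This matches the record at every step.

no error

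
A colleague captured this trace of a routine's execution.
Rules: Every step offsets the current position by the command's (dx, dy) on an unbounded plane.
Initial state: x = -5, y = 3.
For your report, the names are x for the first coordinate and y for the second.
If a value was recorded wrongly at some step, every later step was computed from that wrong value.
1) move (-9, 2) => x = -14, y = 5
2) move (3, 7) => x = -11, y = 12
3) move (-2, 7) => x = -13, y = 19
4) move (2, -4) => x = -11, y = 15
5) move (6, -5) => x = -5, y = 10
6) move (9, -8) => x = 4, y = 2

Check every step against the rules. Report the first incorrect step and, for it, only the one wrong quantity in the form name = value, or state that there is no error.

Step 1: x = -5 + (-9) = -14, y = 3 + (2) = 5 — checks out.
Step 2: x = -14 + (3) = -11, y = 5 + (7) = 12 — same as recorded.
Step 3: x = -11 + (-2) = -13, y = 12 + (7) = 19 — checks out.
Step 4: x = -13 + (2) = -11, y = 19 + (-4) = 15 — exactly as logged.
Step 5: x = -11 + (6) = -5, y = 15 + (-5) = 10 — matches.
Step 6: x = -5 + (9) = 4, y = 10 + (-8) = 2 — checks out.
All entries verified; no error found.

no error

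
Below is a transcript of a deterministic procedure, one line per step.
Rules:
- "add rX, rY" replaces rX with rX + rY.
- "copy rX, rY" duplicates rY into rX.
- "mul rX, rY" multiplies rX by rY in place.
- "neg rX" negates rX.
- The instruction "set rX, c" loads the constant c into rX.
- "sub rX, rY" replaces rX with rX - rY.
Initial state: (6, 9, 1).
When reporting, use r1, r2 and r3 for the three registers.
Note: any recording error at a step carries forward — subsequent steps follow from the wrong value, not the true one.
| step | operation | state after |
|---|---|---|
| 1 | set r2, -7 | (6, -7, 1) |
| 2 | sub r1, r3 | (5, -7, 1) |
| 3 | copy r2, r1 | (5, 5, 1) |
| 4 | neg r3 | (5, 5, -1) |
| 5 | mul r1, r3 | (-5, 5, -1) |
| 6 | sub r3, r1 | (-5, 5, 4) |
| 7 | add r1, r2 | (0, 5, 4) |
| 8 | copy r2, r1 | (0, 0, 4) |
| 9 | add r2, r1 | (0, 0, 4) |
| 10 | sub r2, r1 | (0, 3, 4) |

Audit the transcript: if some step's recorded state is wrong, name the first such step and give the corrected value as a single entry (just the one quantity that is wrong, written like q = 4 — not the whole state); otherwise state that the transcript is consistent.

step 10, r2 = 0

1. r2 = -7 (no discrepancy)
2. r1 = 6 - 1 = 5 (consistent with the transcript)
3. r2 = 5 (same as recorded)
4. r3 = -(1) = -1 (same as recorded)
5. r1 = 5 * -1 = -5 (in agreement)
6. r3 = -1 - -5 = 4 (consistent with the transcript)
7. r1 = -5 + 5 = 0 (matches)
8. r2 = 0 (no discrepancy)
9. r2 = 0 + 0 = 0 (exactly as logged)
10. r2 = 0 - 0 = 0 (first mismatch against the transcript)
First incorrect step: 10; the correct value is r2 = 0.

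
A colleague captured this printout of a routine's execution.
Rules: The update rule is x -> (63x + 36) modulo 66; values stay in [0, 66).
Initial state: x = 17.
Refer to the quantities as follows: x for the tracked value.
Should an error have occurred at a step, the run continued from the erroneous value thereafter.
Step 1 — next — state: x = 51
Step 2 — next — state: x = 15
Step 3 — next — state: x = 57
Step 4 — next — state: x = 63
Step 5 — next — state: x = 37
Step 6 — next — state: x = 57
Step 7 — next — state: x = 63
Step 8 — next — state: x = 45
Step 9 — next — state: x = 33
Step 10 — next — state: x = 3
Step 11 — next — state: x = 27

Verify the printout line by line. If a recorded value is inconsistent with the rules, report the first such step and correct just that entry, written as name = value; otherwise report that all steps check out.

step 5, x = 45

Recomputing the run from the initial state:
step 1: x = 51
step 2: x = 15
step 3: x = 57
step 4: x = 63
step 5: x = 45
step 6: x = 33
step 7: x = 3
step 8: x = 27
step 9: x = 21
step 10: x = 39
step 11: x = 51
The first disagreement with the printout is at step 5, where the value should be x = 45.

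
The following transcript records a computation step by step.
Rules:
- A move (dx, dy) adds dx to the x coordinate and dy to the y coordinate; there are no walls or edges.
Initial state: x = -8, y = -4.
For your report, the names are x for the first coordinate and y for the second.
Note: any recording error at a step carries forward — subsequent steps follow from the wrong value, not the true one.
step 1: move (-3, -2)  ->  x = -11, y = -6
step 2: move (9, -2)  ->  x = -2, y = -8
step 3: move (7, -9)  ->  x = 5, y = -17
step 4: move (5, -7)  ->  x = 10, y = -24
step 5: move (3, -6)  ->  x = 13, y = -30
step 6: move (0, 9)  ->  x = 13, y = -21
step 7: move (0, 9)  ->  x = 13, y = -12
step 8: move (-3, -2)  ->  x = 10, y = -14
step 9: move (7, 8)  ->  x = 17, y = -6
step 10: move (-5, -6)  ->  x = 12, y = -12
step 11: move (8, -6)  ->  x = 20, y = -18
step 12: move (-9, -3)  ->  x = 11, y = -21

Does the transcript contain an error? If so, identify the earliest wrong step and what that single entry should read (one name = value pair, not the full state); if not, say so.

no error

Recomputing the run from the initial state:
step 1: x = -11, y = -6
step 2: x = -2, y = -8
step 3: x = 5, y = -17
step 4: x = 10, y = -24
step 5: x = 13, y = -30
step 6: x = 13, y = -21
step 7: x = 13, y = -12
step 8: x = 10, y = -14
step 9: x = 17, y = -6
step 10: x = 12, y = -12
step 11: x = 20, y = -18
step 12: x = 11, y = -21
This matches the transcript at every step.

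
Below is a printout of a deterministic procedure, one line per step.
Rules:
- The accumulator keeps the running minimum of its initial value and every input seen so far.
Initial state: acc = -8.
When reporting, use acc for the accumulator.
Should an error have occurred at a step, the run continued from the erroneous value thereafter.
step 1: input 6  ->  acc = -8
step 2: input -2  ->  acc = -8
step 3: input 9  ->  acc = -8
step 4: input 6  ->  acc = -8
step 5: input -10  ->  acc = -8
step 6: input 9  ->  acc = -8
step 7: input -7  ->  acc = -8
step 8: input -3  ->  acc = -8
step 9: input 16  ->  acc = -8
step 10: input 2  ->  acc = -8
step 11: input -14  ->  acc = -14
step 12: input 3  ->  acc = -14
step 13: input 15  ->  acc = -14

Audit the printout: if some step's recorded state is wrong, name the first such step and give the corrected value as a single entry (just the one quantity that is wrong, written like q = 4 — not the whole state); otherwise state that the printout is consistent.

step 5, acc = -10

Recomputing the run from the initial state:
step 1: acc = -8
step 2: acc = -8
step 3: acc = -8
step 4: acc = -8
step 5: acc = -10
step 6: acc = -10
step 7: acc = -10
step 8: acc = -10
step 9: acc = -10
step 10: acc = -10
step 11: acc = -14
step 12: acc = -14
step 13: acc = -14
The first disagreement with the printout is at step 5, where the value should be acc = -10.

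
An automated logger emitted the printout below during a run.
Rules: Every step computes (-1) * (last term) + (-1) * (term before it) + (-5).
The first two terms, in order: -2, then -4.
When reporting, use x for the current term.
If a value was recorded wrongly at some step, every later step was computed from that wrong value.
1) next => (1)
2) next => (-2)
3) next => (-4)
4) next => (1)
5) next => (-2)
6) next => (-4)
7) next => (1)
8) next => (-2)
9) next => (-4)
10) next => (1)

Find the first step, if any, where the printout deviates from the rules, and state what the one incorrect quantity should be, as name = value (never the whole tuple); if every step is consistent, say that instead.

no error

1. x = -1*(-4) + (-1)*(-2) + (-5) = 1 (same as recorded)
2. x = -1*(1) + (-1)*(-4) + (-5) = -2 (matches)
3. x = -1*(-2) + (-1)*(1) + (-5) = -4 (no discrepancy)
4. x = -1*(-4) + (-1)*(-2) + (-5) = 1 (matches)
5. x = -1*(1) + (-1)*(-4) + (-5) = -2 (in agreement)
6. x = -1*(-2) + (-1)*(1) + (-5) = -4 (consistent with the printout)
7. x = -1*(-4) + (-1)*(-2) + (-5) = 1 (confirmed correct)
8. x = -1*(1) + (-1)*(-4) + (-5) = -2 (exactly as logged)
9. x = -1*(-2) + (-1)*(1) + (-5) = -4 (matches)
10. x = -1*(-4) + (-1)*(-2) + (-5) = 1 (consistent with the printout)
The recomputation confirms every line.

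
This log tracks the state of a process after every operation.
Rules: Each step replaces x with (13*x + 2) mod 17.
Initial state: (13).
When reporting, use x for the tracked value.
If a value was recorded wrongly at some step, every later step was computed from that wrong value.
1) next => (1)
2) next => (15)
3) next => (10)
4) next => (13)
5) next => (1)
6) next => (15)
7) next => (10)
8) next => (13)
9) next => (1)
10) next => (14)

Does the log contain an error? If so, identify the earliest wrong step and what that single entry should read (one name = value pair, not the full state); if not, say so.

step 1: x = (13*13 + 2) mod 17 = 1 -> same as recorded
step 2: x = (13*1 + 2) mod 17 = 15 -> consistent with the log
step 3: x = (13*15 + 2) mod 17 = 10 -> no discrepancy
step 4: x = (13*10 + 2) mod 17 = 13 -> same as recorded
step 5: x = (13*13 + 2) mod 17 = 1 -> confirmed correct
step 6: x = (13*1 + 2) mod 17 = 15 -> in agreement
step 7: x = (13*15 + 2) mod 17 = 10 -> same as recorded
step 8: x = (13*10 + 2) mod 17 = 13 -> same as recorded
step 9: x = (13*13 + 2) mod 17 = 1 -> in agreement
step 10: x = (13*1 + 2) mod 17 = 15 -> the log disagrees here
So the first discrepancy is step 10, where the right value is x = 15.

step 10, x = 15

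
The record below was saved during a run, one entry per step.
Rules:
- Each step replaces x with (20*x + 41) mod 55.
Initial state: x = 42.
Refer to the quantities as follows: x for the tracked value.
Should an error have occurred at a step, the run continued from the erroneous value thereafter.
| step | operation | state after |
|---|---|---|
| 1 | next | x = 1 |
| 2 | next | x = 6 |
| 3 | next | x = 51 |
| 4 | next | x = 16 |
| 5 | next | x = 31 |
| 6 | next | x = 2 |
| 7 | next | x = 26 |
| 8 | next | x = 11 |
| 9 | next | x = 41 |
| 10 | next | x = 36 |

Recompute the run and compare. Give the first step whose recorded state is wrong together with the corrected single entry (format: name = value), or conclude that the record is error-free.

step 6, x = 1

1. x = (20*42 + 41) mod 55 = 1 (same as recorded)
2. x = (20*1 + 41) mod 55 = 6 (verified)
3. x = (20*6 + 41) mod 55 = 51 (exactly as logged)
4. x = (20*51 + 41) mod 55 = 16 (checks out)
5. x = (20*16 + 41) mod 55 = 31 (no discrepancy)
6. x = (20*31 + 41) mod 55 = 1 (first mismatch against the record)
First deviation found at step 6; the corrected entry is x = 1.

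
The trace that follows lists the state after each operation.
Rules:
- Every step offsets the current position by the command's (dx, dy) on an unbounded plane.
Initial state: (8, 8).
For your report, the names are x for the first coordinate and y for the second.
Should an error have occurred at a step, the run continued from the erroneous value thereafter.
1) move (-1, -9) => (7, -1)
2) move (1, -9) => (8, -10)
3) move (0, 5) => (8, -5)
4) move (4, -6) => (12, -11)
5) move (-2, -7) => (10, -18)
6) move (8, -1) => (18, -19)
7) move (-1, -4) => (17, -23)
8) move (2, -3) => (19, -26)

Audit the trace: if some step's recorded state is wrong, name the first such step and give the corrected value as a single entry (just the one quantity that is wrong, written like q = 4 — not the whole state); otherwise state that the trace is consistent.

Recomputing the run from the initial state:
step 1: x = 7, y = -1
step 2: x = 8, y = -10
step 3: x = 8, y = -5
step 4: x = 12, y = -11
step 5: x = 10, y = -18
step 6: x = 18, y = -19
step 7: x = 17, y = -23
step 8: x = 19, y = -26
This matches the trace at every step.

no error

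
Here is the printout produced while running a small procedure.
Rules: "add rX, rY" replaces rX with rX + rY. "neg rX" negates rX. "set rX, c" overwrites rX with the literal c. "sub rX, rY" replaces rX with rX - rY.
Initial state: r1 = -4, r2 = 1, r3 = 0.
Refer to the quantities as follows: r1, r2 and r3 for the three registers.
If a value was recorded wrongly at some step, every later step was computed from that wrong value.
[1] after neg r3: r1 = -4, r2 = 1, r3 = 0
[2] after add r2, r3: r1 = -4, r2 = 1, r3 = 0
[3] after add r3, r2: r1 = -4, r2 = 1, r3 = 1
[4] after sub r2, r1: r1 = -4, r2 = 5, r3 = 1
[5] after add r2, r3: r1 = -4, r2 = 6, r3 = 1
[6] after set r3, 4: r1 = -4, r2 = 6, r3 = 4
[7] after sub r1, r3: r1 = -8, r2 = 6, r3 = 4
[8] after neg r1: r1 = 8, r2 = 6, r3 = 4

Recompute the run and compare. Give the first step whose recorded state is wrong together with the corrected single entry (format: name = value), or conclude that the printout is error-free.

no error

Recomputing the run from the initial state:
step 1: r1 = -4, r2 = 1, r3 = 0
step 2: r1 = -4, r2 = 1, r3 = 0
step 3: r1 = -4, r2 = 1, r3 = 1
step 4: r1 = -4, r2 = 5, r3 = 1
step 5: r1 = -4, r2 = 6, r3 = 1
step 6: r1 = -4, r2 = 6, r3 = 4
step 7: r1 = -8, r2 = 6, r3 = 4
step 8: r1 = 8, r2 = 6, r3 = 4
This matches the printout at every step.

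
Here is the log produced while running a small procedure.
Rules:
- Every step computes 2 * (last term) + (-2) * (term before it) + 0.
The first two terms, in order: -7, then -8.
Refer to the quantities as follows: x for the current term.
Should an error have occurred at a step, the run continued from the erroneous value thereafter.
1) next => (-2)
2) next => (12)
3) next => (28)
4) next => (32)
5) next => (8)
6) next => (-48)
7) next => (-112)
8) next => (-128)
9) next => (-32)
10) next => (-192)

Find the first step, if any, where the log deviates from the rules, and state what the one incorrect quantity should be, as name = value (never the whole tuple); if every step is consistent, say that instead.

step 10, x = 192

1. x = 2*(-8) + (-2)*(-7) + (0) = -2 (verified)
2. x = 2*(-2) + (-2)*(-8) + (0) = 12 (verified)
3. x = 2*(12) + (-2)*(-2) + (0) = 28 (exactly as logged)
4. x = 2*(28) + (-2)*(12) + (0) = 32 (in agreement)
5. x = 2*(32) + (-2)*(28) + (0) = 8 (checks out)
6. x = 2*(8) + (-2)*(32) + (0) = -48 (no discrepancy)
7. x = 2*(-48) + (-2)*(8) + (0) = -112 (in agreement)
8. x = 2*(-112) + (-2)*(-48) + (0) = -128 (checks out)
9. x = 2*(-128) + (-2)*(-112) + (0) = -32 (matches)
10. x = 2*(-32) + (-2)*(-128) + (0) = 192 (a discrepancy with the log)
Step 10 is the first one off; corrected, x = 192.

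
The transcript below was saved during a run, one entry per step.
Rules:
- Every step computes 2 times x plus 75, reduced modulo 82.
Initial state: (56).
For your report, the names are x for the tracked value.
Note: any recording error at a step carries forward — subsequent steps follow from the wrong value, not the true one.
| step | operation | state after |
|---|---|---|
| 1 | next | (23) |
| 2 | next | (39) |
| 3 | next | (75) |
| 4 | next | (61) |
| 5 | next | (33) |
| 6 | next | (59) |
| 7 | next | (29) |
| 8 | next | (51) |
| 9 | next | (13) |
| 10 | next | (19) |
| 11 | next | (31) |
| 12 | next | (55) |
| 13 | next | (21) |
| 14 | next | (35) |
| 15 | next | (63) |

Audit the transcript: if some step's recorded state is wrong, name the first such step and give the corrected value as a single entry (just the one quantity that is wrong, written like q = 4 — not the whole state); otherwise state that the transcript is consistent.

step 3, x = 71

Recomputing the run from the initial state:
step 1: x = 23
step 2: x = 39
step 3: x = 71
step 4: x = 53
step 5: x = 17
step 6: x = 27
step 7: x = 47
step 8: x = 5
step 9: x = 3
step 10: x = 81
step 11: x = 73
step 12: x = 57
step 13: x = 25
step 14: x = 43
step 15: x = 79
The first disagreement with the transcript is at step 3, where the value should be x = 71.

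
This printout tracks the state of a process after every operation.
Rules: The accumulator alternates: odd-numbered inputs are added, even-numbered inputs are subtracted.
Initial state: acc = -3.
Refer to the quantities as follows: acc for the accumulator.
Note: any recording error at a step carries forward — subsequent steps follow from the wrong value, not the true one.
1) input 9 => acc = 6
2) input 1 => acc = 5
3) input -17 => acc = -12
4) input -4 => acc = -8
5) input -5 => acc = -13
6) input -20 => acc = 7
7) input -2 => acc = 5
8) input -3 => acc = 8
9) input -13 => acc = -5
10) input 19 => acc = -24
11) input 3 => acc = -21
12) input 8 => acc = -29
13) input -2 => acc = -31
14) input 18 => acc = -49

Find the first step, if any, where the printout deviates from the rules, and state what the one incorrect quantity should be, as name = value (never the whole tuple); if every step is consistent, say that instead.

no error

Recomputing the run from the initial state:
step 1: acc = 6
step 2: acc = 5
step 3: acc = -12
step 4: acc = -8
step 5: acc = -13
step 6: acc = 7
step 7: acc = 5
step 8: acc = 8
step 9: acc = -5
step 10: acc = -24
step 11: acc = -21
step 12: acc = -29
step 13: acc = -31
step 14: acc = -49
This matches the printout at every step.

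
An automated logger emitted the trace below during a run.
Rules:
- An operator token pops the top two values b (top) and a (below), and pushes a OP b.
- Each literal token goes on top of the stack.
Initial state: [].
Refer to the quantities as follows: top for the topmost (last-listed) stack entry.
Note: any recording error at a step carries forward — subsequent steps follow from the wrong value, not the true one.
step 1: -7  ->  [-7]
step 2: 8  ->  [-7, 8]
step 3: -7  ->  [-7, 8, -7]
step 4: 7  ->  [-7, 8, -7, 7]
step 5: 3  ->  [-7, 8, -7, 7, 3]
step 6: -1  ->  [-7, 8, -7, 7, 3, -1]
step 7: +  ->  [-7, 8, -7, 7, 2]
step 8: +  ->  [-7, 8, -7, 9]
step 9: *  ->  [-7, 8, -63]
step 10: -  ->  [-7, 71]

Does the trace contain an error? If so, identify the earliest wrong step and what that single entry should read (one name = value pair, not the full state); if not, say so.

no error

step 1: push -7: top = -7 -> agrees with the trace
step 2: push 8: top = 8 -> checks out
step 3: push -7: top = -7 -> in agreement
step 4: push 7: top = 7 -> checks out
step 5: push 3: top = 3 -> exactly as logged
step 6: push -1: top = -1 -> matches
step 7: 3 + -1 = 2 -> same as recorded
step 8: 7 + 2 = 9 -> exactly as logged
step 9: -7 * 9 = -63 -> checks out
step 10: 8 - -63 = 71 -> no discrepancy
All steps check out; nothing to correct.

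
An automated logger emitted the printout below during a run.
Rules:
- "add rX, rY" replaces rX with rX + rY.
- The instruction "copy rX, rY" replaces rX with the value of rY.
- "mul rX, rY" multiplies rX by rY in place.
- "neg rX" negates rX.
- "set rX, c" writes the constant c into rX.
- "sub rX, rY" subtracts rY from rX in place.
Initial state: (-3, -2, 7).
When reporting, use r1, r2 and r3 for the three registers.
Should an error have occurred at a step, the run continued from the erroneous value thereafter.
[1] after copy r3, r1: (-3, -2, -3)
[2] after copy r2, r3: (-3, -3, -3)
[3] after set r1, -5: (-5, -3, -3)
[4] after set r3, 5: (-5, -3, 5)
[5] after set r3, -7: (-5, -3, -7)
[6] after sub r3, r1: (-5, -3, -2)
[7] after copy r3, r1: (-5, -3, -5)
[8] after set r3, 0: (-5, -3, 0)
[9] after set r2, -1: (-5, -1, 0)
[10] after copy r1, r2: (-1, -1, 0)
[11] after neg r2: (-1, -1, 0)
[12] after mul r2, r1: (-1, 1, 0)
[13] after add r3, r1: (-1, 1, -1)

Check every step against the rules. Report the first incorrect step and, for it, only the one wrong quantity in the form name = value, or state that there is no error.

Recomputing the run from the initial state:
step 1: r1 = -3, r2 = -2, r3 = -3
step 2: r1 = -3, r2 = -3, r3 = -3
step 3: r1 = -5, r2 = -3, r3 = -3
step 4: r1 = -5, r2 = -3, r3 = 5
step 5: r1 = -5, r2 = -3, r3 = -7
step 6: r1 = -5, r2 = -3, r3 = -2
step 7: r1 = -5, r2 = -3, r3 = -5
step 8: r1 = -5, r2 = -3, r3 = 0
step 9: r1 = -5, r2 = -1, r3 = 0
step 10: r1 = -1, r2 = -1, r3 = 0
step 11: r1 = -1, r2 = 1, r3 = 0
step 12: r1 = -1, r2 = -1, r3 = 0
step 13: r1 = -1, r2 = -1, r3 = -1
The first disagreement with the printout is at step 11, where the value should be r2 = 1.

step 11, r2 = 1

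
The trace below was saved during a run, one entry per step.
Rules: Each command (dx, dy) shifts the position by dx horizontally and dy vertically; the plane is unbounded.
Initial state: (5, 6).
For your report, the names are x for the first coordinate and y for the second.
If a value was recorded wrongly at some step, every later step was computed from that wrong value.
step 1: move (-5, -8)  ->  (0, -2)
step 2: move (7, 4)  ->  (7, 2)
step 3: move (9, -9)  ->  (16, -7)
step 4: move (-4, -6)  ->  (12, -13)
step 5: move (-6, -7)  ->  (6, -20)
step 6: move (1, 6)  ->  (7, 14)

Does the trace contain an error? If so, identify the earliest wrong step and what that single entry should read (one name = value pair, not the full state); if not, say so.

Step 1: x = 5 + (-5) = 0, y = 6 + (-8) = -2 — consistent with the trace.
Step 2: x = 0 + (7) = 7, y = -2 + (4) = 2 — no discrepancy.
Step 3: x = 7 + (9) = 16, y = 2 + (-9) = -7 — consistent with the trace.
Step 4: x = 16 + (-4) = 12, y = -7 + (-6) = -13 — agrees with the trace.
Step 5: x = 12 + (-6) = 6, y = -13 + (-7) = -20 — in agreement.
Step 6: x = 6 + (1) = 7, y = -20 + (6) = -14 — first mismatch against the trace.
So the first discrepancy is step 6, where the right value is y = -14.

step 6, y = -14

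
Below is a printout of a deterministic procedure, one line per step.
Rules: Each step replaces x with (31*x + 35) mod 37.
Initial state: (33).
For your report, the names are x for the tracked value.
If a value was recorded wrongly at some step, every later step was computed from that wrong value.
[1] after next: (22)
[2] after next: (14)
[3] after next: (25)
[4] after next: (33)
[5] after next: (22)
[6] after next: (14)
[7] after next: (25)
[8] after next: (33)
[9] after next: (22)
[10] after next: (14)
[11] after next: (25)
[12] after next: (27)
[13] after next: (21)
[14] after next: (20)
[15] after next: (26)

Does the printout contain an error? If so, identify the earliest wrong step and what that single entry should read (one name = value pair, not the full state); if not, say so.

step 12, x = 33

Recomputing the run from the initial state:
step 1: x = 22
step 2: x = 14
step 3: x = 25
step 4: x = 33
step 5: x = 22
step 6: x = 14
step 7: x = 25
step 8: x = 33
step 9: x = 22
step 10: x = 14
step 11: x = 25
step 12: x = 33
step 13: x = 22
step 14: x = 14
step 15: x = 25
The first disagreement with the printout is at step 12, where the value should be x = 33.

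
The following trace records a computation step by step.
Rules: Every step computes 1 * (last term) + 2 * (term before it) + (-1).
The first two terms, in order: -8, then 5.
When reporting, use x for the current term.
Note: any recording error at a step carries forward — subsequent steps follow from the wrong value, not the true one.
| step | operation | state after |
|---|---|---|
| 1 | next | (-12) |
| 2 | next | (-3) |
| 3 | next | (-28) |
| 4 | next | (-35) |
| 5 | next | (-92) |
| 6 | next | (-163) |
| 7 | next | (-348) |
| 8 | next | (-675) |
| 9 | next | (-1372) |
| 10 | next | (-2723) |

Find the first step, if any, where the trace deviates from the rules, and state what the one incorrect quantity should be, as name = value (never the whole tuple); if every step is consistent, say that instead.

1. x = 1*(5) + (2)*(-8) + (-1) = -12 (agrees with the trace)
2. x = 1*(-12) + (2)*(5) + (-1) = -3 (matches)
3. x = 1*(-3) + (2)*(-12) + (-1) = -28 (checks out)
4. x = 1*(-28) + (2)*(-3) + (-1) = -35 (matches)
5. x = 1*(-35) + (2)*(-28) + (-1) = -92 (matches)
6. x = 1*(-92) + (2)*(-35) + (-1) = -163 (no discrepancy)
7. x = 1*(-163) + (2)*(-92) + (-1) = -348 (exactly as logged)
8. x = 1*(-348) + (2)*(-163) + (-1) = -675 (in agreement)
9. x = 1*(-675) + (2)*(-348) + (-1) = -1372 (same as recorded)
10. x = 1*(-1372) + (2)*(-675) + (-1) = -2723 (exactly as logged)
No step deviates from the rules.

no error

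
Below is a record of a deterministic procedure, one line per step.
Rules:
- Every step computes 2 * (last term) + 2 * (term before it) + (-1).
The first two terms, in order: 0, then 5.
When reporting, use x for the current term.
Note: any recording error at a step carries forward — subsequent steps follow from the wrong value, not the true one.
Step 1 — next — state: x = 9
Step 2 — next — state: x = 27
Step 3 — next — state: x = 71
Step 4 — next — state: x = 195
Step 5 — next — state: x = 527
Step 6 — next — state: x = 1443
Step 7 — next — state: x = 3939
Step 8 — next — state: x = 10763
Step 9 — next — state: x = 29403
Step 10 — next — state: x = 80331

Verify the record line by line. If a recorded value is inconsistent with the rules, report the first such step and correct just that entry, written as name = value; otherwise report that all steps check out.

1. x = 2*(5) + (2)*(0) + (-1) = 9 (in agreement)
2. x = 2*(9) + (2)*(5) + (-1) = 27 (same as recorded)
3. x = 2*(27) + (2)*(9) + (-1) = 71 (in agreement)
4. x = 2*(71) + (2)*(27) + (-1) = 195 (checks out)
5. x = 2*(195) + (2)*(71) + (-1) = 531 (the recorded entry deviates here)
First deviation found at step 5; the corrected entry is x = 531.

step 5, x = 531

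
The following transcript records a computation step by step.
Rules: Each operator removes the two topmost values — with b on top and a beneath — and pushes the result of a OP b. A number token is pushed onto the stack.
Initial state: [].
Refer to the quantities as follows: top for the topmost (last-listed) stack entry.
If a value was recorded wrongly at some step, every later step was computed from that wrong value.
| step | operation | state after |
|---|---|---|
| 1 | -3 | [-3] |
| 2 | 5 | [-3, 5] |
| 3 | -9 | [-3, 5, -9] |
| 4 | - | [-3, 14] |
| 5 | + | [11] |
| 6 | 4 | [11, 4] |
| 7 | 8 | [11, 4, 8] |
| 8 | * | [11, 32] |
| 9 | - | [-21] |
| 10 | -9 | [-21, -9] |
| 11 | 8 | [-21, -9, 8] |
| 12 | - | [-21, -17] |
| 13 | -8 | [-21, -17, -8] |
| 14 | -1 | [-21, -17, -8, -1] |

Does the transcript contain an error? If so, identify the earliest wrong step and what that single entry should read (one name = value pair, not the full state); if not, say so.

no error

Recomputing the run from the initial state:
step 1: [-3]
step 2: [-3, 5]
step 3: [-3, 5, -9]
step 4: [-3, 14]
step 5: [11]
step 6: [11, 4]
step 7: [11, 4, 8]
step 8: [11, 32]
step 9: [-21]
step 10: [-21, -9]
step 11: [-21, -9, 8]
step 12: [-21, -17]
step 13: [-21, -17, -8]
step 14: [-21, -17, -8, -1]
This matches the transcript at every step.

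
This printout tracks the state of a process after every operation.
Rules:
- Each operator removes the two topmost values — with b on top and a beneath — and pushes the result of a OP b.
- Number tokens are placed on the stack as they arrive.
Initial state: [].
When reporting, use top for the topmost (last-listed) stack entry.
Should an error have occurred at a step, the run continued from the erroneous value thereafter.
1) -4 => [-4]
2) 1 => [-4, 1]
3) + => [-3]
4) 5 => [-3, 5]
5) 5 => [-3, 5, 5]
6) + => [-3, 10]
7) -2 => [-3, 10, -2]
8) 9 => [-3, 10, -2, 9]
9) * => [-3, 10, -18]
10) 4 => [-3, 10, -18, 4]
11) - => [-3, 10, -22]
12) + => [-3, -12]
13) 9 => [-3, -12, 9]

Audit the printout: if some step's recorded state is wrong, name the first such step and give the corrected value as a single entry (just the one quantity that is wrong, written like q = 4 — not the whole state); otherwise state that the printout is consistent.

no error

Recomputing the run from the initial state:
step 1: [-4]
step 2: [-4, 1]
step 3: [-3]
step 4: [-3, 5]
step 5: [-3, 5, 5]
step 6: [-3, 10]
step 7: [-3, 10, -2]
step 8: [-3, 10, -2, 9]
step 9: [-3, 10, -18]
step 10: [-3, 10, -18, 4]
step 11: [-3, 10, -22]
step 12: [-3, -12]
step 13: [-3, -12, 9]
This matches the printout at every step.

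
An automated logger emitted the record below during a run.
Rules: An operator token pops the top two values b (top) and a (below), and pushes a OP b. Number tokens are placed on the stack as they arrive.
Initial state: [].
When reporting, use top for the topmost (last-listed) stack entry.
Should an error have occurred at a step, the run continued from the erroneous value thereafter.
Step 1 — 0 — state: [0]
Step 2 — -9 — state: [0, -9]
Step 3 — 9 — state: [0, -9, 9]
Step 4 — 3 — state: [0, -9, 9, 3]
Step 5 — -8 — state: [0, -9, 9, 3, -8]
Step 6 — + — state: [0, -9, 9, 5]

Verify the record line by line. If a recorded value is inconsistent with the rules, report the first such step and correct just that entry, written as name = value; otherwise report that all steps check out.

step 6, top = -5

Step 1: push 0: top = 0 — no discrepancy.
Step 2: push -9: top = -9 — no discrepancy.
Step 3: push 9: top = 9 — in agreement.
Step 4: push 3: top = 3 — agrees with the record.
Step 5: push -8: top = -8 — verified.
Step 6: 3 + -8 = -5 — not what was recorded.
First deviation found at step 6; the corrected entry is top = -5.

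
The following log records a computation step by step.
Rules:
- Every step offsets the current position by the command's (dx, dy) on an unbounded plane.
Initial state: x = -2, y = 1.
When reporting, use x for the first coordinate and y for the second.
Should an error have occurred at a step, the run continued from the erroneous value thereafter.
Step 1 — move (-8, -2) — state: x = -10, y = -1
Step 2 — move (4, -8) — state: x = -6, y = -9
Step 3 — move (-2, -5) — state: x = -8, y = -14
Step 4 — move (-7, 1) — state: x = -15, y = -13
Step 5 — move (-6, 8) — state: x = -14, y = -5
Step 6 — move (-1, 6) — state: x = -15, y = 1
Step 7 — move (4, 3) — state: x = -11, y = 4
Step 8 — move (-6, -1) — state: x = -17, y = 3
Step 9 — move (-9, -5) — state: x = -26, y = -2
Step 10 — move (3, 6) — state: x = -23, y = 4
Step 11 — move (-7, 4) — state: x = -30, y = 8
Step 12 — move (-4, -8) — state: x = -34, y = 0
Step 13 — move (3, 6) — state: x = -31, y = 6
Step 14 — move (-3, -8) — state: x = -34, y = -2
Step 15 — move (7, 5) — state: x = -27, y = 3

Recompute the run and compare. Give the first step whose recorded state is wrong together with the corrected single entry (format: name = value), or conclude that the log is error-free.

step 5, x = -21

Recomputing the run from the initial state:
step 1: x = -10, y = -1
step 2: x = -6, y = -9
step 3: x = -8, y = -14
step 4: x = -15, y = -13
step 5: x = -21, y = -5
step 6: x = -22, y = 1
step 7: x = -18, y = 4
step 8: x = -24, y = 3
step 9: x = -33, y = -2
step 10: x = -30, y = 4
step 11: x = -37, y = 8
step 12: x = -41, y = 0
step 13: x = -38, y = 6
step 14: x = -41, y = -2
step 15: x = -34, y = 3
The first disagreement with the log is at step 5, where the value should be x = -21.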